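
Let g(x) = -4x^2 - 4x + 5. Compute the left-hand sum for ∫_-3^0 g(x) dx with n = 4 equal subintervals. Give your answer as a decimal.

Δx = (0 − (-3))/4 = 0.75.
Left endpoints: -3, -2.25, -1.5, -0.75.
g(-3) = -19, g(-2.25) = -6.25, g(-1.5) = 2, g(-0.75) = 5.75.
Sum = Δx · [g(-3) + g(-2.25) + g(-1.5) + g(-0.75)].
Sum = -13.125.

-13.125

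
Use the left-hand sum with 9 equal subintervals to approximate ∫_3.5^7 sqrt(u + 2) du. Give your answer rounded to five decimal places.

9.27300

Δu = (7 − 3.5)/9 = 7/18.
Left endpoints: 3.5, 35/9, 77/18, 14/3, 91/18, 49/9, 35/6, 56/9, 119/18.
f(3.5) ≈ 2.34521, f(35/9) ≈ 2.42670, f(77/18) ≈ 2.50555, f(14/3) ≈ 2.58199, f(91/18) ≈ 2.65623, f(49/9) ≈ 2.72845, f(35/6) ≈ 2.79881, f(56/9) ≈ 2.86744, f(119/18) ≈ 2.93447.
Sum = Δu · [f(3.5) + f(35/9) + f(77/18) + ...].
Sum ≈ 9.27300.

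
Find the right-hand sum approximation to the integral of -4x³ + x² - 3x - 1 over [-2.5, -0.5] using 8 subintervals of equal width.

42.3125

Δx = (-0.5 − (-2.5))/8 = 0.25.
Right endpoints: -2.25, -2, -1.75, -1.5, -1.25, -1, -0.75, -0.5.
f(-2.25) = 56.375, f(-2) = 41, f(-1.75) = 28.75, f(-1.5) = 19.25, f(-1.25) = 12.125, f(-1) = 7, f(-0.75) = 3.5, f(-0.5) = 1.25.
Sum = Δx · [f(-2.25) + f(-2) + f(-1.75) + ...].
Sum = 42.3125.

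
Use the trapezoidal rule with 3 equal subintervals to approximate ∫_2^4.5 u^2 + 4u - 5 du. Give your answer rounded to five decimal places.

Δu = (4.5 − 2)/3 = 5/6.
f(2) = 7, f(17/6) = 517/36, f(11/3) = 208/9, f(4.5) = 33.25.
T_3 = (Δu/2)·[f(u_0) + 2f(u_1) + 2f(u_2) + f(u_3)].
Sum ≈ 47.99769.

47.99769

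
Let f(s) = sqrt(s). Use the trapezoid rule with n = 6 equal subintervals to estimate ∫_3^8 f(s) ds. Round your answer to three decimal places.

11.614

Δs = (8 − 3)/6 = 5/6.
f(3) ≈ 1.732, f(23/6) ≈ 1.958, f(14/3) ≈ 2.160, f(5.5) ≈ 2.345, f(19/3) ≈ 2.517, f(43/6) ≈ 2.677, f(8) ≈ 2.828.
T_6 = (Δs/2)·[f(s_0) + 2f(s_1) + ... + 2f(s_{5}) + f(s_6)].
Sum ≈ 11.614.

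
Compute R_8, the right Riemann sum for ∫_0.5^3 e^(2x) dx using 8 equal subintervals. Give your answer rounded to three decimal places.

Δx = (3 − 0.5)/8 = 0.3125.
Right endpoints: 0.8125, 1.125, 1.4375, 1.75, 2.0625, 2.375, 2.6875, 3.
f(0.8125) ≈ 5.078, f(1.125) ≈ 9.488, f(1.4375) ≈ 17.725, f(1.75) ≈ 33.115, f(2.0625) ≈ 61.868, f(2.375) ≈ 115.584, f(2.6875) ≈ 215.940, f(3) ≈ 403.429.
Sum = Δx · [f(0.8125) + f(1.125) + f(1.4375) + ...].
Sum ≈ 269.446.

269.446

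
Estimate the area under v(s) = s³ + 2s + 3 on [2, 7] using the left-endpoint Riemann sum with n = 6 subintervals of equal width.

Δs = (7 − 2)/6 = 5/6.
Left endpoints: 2, 17/6, 11/3, 4.5, 16/3, 37/6.
v(2) = 15, v(17/6) = 6785/216, v(11/3) = 1610/27, v(4.5) = 103.125, v(16/3) = 4465/27, v(37/6) = 53965/216.
Sum = Δs · [v(2) + v(17/6) + v(11/3) + ...].
Sum = 520.3125.

520.3125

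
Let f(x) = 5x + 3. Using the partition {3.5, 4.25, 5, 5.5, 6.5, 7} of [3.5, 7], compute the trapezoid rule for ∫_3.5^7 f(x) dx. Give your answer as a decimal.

102.375

Subinterval widths: 0.75, 0.75, 0.5, 1, 0.5.
f(3.5) = 20.5, f(4.25) = 24.25, f(5) = 28, f(5.5) = 30.5, f(6.5) = 35.5, f(7) = 38.
On each subinterval the trapezoid contributes (Δx_i/2)·[f(x_{i-1}) + f(x_i)].
Sum = 102.375.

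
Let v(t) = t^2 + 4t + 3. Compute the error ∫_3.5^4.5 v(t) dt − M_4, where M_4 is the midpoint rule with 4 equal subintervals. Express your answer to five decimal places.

Exact integral: ∫_3.5^4.5 v(t) dt ≈ 35.0833333.
M_4 = 35.078125.
Error ≈ 35.0833333 − 35.078125 ≈ 0.00521.

0.00521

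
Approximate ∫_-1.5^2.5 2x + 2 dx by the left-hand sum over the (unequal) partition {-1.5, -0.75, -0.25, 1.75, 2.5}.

Subinterval widths: 0.75, 0.5, 2, 0.75.
Left endpoints: -1.5, -0.75, -0.25, 1.75.
f(-1.5) = -1, f(-0.75) = 0.5, f(-0.25) = 1.5, f(1.75) = 5.5.
Sum = Σ Δx_i · f(x_i).
Sum = 6.625.

6.625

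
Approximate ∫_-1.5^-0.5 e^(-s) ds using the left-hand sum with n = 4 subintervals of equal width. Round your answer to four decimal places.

Δs = (-0.5 − (-1.5))/4 = 0.25.
Left endpoints: -1.5, -1.25, -1, -0.75.
f(-1.5) ≈ 4.4817, f(-1.25) ≈ 3.4903, f(-1) ≈ 2.7183, f(-0.75) ≈ 2.1170.
Sum = Δs · [f(-1.5) + f(-1.25) + f(-1) + f(-0.75)].
Sum ≈ 3.2018.

3.2018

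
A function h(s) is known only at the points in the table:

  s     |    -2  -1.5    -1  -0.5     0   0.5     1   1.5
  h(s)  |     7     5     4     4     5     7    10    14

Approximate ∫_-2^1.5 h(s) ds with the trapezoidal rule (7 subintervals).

Δs = 0.5.
T_7 = (0.5/2)·[7 + 2·5 + 2·4 + 2·4 + 2·5 + 2·7 + 2·10 + 14] = 22.75.

22.75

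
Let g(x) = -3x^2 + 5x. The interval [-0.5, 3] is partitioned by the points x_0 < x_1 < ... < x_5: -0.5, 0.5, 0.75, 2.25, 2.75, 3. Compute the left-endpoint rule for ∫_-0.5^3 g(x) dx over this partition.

Subinterval widths: 1, 0.25, 1.5, 0.5, 0.25.
Left endpoints: -0.5, 0.5, 0.75, 2.25, 2.75.
g(-0.5) = -3.25, g(0.5) = 1.75, g(0.75) = 2.0625, g(2.25) = -3.9375, g(2.75) = -8.9375.
Sum = Σ Δx_i · g(x_i).
Sum = -3.921875.

-3.921875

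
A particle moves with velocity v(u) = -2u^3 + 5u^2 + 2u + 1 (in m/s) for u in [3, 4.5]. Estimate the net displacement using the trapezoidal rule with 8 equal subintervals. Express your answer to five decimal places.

Δu = (4.5 − 3)/8 = 0.1875.
v(3) = -2, v(3.1875) = -13507/2048, v(3.375) = -12.18359375, v(3.5625) = -38593/2048, v(3.75) = -26.65625, v(3.9375) = -73111/2048, v(4.125) = -46.05078125, v(4.3125) = -118357/2048, v(4.5) = -71.
T_8 = (Δu/2)·[v(u_0) + 2v(u_1) + ... + 2v(u_{7}) + v(u_8)].
Sum ≈ -45.06006.

-45.06006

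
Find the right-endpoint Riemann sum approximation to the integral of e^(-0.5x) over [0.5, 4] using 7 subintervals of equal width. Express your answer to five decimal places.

1.13276

Δx = (4 − 0.5)/7 = 0.5.
Right endpoints: 1, 1.5, 2, 2.5, 3, 3.5, 4.
f(1) ≈ 0.60653, f(1.5) ≈ 0.47237, f(2) ≈ 0.36788, f(2.5) ≈ 0.28650, f(3) ≈ 0.22313, f(3.5) ≈ 0.17377, f(4) ≈ 0.13534.
Sum = Δx · [f(1) + f(1.5) + f(2) + ...].
Sum ≈ 1.13276.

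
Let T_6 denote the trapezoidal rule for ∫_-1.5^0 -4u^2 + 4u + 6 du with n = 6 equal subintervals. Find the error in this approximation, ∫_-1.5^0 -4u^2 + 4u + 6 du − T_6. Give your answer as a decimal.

0.0625

Exact integral: ∫_-1.5^0 f(u) du = 0.
T_6 = -0.0625.
Error = 0 − (-0.0625) = 0.0625.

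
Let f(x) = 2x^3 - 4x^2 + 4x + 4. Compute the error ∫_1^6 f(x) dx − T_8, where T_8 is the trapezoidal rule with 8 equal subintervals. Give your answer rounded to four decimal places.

-5.5339

Exact integral: ∫_1^6 f(x) dx ≈ 450.833333.
T_8 = 456.3671875.
Error ≈ 450.833333 − 456.3671875 ≈ -5.5339.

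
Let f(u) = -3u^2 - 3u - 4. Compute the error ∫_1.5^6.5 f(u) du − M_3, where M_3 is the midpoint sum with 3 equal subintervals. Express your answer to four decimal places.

-3.4722

Exact integral: ∫_1.5^6.5 f(u) du = -351.25.
M_3 ≈ -347.777778.
Error ≈ -351.25 − (-347.777778) ≈ -3.4722.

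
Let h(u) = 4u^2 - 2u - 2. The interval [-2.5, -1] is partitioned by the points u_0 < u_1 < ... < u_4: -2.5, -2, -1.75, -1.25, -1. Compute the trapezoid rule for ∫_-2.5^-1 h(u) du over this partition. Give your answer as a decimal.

21.9375

Subinterval widths: 0.5, 0.25, 0.5, 0.25.
h(-2.5) = 28, h(-2) = 18, h(-1.75) = 13.75, h(-1.25) = 6.75, h(-1) = 4.
On each subinterval the trapezoid contributes (Δu_i/2)·[h(u_{i-1}) + h(u_i)].
Sum = 21.9375.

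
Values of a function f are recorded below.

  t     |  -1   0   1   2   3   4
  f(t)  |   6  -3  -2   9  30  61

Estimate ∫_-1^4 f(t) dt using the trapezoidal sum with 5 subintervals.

Δt = 1.
T_5 = (1/2)·[6 + 2·(-3) + 2·(-2) + 2·9 + 2·30 + 61] = 67.5.

67.5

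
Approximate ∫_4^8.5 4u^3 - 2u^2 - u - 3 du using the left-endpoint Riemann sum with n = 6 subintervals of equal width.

Δu = (8.5 − 4)/6 = 0.75.
Left endpoints: 4, 4.75, 5.5, 6.25, 7, 7.75.
f(4) = 217, f(4.75) = 375.8125, f(5.5) = 596.5, f(6.25) = 889.1875, f(7) = 1264, f(7.75) = 1731.0625.
Sum = Δu · [f(4) + f(4.75) + f(5.5) + ...].
Sum = 3805.171875.

3805.171875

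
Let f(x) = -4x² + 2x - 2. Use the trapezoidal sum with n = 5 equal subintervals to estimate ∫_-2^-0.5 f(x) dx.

-17.34

Δx = (-0.5 − (-2))/5 = 0.3.
f(-2) = -22, f(-1.7) = -16.96, f(-1.4) = -12.64, f(-1.1) = -9.04, f(-0.8) = -6.16, f(-0.5) = -4.
T_5 = (Δx/2)·[f(x_0) + 2f(x_1) + ... + 2f(x_{4}) + f(x_5)].
Sum = -17.34.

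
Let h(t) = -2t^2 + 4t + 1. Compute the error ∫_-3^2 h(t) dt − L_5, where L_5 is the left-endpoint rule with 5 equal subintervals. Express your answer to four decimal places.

16.6667

Exact integral: ∫_-3^2 h(t) dt ≈ -28.333333.
L_5 = -45.
Error ≈ -28.333333 − (-45) ≈ 16.6667.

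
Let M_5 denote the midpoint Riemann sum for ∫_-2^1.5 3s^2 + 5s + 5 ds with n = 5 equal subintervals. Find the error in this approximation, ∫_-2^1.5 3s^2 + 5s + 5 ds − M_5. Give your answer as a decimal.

0.42875

Exact integral: ∫_-2^1.5 f(s) ds = 24.5.
M_5 = 24.07125.
Error = 24.5 − 24.07125 = 0.42875.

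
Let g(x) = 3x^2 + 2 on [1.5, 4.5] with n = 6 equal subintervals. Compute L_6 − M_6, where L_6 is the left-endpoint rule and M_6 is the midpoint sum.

-12.9375

L_6 = 80.625.
M_6 = 93.5625.
L_6 − M_6 = -12.9375.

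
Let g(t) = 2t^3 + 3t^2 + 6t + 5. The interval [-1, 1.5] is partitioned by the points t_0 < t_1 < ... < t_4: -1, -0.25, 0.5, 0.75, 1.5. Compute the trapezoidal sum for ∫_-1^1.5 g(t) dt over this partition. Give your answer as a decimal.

23.5703125

Subinterval widths: 0.75, 0.75, 0.25, 0.75.
g(-1) = 0, g(-0.25) = 3.65625, g(0.5) = 9, g(0.75) = 12.03125, g(1.5) = 27.5.
On each subinterval the trapezoid contributes (Δt_i/2)·[g(t_{i-1}) + g(t_i)].
Sum = 23.5703125.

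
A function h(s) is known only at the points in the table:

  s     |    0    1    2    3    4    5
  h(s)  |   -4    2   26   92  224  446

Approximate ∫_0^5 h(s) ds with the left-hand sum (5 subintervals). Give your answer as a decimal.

340

Δs = 1.
Sum = 1·[(-4) + 2 + 26 + 92 + 224] = 340.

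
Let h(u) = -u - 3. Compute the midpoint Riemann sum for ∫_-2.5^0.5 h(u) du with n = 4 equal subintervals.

Δu = (0.5 − (-2.5))/4 = 0.75.
Midpoints: -2.125, -1.375, -0.625, 0.125.
h(-2.125) = -0.875, h(-1.375) = -1.625, h(-0.625) = -2.375, h(0.125) = -3.125.
Sum = Δu · [h(-2.125) + h(-1.375) + h(-0.625) + h(0.125)].
Sum = -6.

-6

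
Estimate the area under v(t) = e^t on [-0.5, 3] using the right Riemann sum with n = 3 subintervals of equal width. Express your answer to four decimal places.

Δt = (3 − (-0.5))/3 = 7/6.
Right endpoints: 2/3, 11/6, 3.
v(2/3) ≈ 1.9477, v(11/6) ≈ 6.2547, v(3) ≈ 20.0855.
Sum = Δt · [v(2/3) + v(11/6) + v(3)].
Sum ≈ 33.0026.

33.0026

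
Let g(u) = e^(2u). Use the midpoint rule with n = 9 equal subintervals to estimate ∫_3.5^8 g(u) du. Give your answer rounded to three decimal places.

Δu = (8 − 3.5)/9 = 0.5.
Midpoints: 3.75, 4.25, 4.75, 5.25, 5.75, 6.25, 6.75, 7.25, 7.75.
g(3.75) ≈ 1808.042, g(4.25) ≈ 4914.769, g(4.75) ≈ 13359.727, g(5.25) ≈ 36315.503, g(5.75) ≈ 98715.771, g(6.25) ≈ 268337.287, g(6.75) ≈ 729416.370, g(7.25) ≈ 1982759.264, g(7.75) ≈ 5389698.476.
Sum = Δu · [g(3.75) + g(4.25) + g(4.75) + ...].
Sum ≈ 4262662.604.

4262662.604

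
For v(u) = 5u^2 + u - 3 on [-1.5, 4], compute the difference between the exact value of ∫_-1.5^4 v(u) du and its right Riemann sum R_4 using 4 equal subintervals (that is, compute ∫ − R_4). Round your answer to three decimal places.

Exact integral: ∫_-1.5^4 v(u) du ≈ 102.66667.
R_4 = 162.37890625.
Error ≈ 102.66667 − 162.37890625 ≈ -59.712.

-59.712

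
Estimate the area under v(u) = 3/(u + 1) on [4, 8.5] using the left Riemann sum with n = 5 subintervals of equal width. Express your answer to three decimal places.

2.059

Δu = (8.5 − 4)/5 = 0.9.
Left endpoints: 4, 4.9, 5.8, 6.7, 7.6.
v(4) = 0.6, v(4.9) = 30/59, v(5.8) = 15/34, v(6.7) = 30/77, v(7.6) = 15/43.
Sum = Δu · [v(4) + v(4.9) + v(5.8) + v(6.7) + v(7.6)].
Sum ≈ 2.059.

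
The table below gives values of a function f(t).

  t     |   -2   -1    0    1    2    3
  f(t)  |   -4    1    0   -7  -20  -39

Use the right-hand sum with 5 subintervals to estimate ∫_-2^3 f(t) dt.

Δt = 1.
Sum = 1·[1 + 0 + (-7) + (-20) + (-39)] = -65.

-65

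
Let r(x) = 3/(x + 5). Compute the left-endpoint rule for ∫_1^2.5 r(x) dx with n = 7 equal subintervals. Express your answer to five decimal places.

0.68026

Δx = (2.5 − 1)/7 = 3/14.
Left endpoints: 1, 17/14, 10/7, 23/14, 13/7, 29/14, 16/7.
r(1) = 0.5, r(17/14) = 14/29, r(10/7) = 7/15, r(23/14) = 14/31, r(13/7) = 0.4375, r(29/14) = 14/33, r(16/7) = 7/17.
Sum = Δx · [r(1) + r(17/14) + r(10/7) + ...].
Sum ≈ 0.68026.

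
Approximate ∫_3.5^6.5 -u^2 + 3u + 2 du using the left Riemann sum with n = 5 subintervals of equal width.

-20.13

Δu = (6.5 − 3.5)/5 = 0.6.
Left endpoints: 3.5, 4.1, 4.7, 5.3, 5.9.
f(3.5) = 0.25, f(4.1) = -2.51, f(4.7) = -5.99, f(5.3) = -10.19, f(5.9) = -15.11.
Sum = Δu · [f(3.5) + f(4.1) + f(4.7) + f(5.3) + f(5.9)].
Sum = -20.13.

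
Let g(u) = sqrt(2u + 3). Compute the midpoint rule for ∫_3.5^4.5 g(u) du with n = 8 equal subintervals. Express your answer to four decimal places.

3.3155

Δu = (4.5 − 3.5)/8 = 0.125.
Midpoints: 3.5625, 3.6875, 3.8125, 3.9375, 4.0625, 4.1875, 4.3125, 4.4375.
g(3.5625) ≈ 3.1820, g(3.6875) ≈ 3.2210, g(3.8125) ≈ 3.2596, g(3.9375) ≈ 3.2977, g(4.0625) ≈ 3.3354, g(4.1875) ≈ 3.3727, g(4.3125) ≈ 3.4095, g(4.4375) ≈ 3.4460.
Sum = Δu · [g(3.5625) + g(3.6875) + g(3.8125) + ...].
Sum ≈ 3.3155.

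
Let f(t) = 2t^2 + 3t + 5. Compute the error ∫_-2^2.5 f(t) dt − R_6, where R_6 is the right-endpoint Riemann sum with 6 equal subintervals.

-7.59375

Exact integral: ∫_-2^2.5 f(t) dt = 41.625.
R_6 = 49.21875.
Error = 41.625 − 49.21875 = -7.59375.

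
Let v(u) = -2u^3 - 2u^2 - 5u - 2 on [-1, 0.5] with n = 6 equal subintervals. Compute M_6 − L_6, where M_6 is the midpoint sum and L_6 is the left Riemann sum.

-1.01953125

M_6 = -1.40234375.
L_6 = -0.3828125.
M_6 − L_6 = -1.01953125.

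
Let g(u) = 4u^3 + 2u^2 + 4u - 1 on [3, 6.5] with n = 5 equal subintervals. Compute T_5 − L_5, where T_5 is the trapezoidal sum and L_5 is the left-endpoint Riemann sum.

T_5 = 1949.01.
L_5 = 1574.16.
T_5 − L_5 = 374.85.

374.85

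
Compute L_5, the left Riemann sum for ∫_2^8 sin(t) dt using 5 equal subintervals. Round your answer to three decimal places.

Δt = (8 − 2)/5 = 1.2.
Left endpoints: 2, 3.2, 4.4, 5.6, 6.8.
f(2) ≈ 0.909, f(3.2) ≈ -0.058, f(4.4) ≈ -0.952, f(5.6) ≈ -0.631, f(6.8) ≈ 0.494.
Sum = Δt · [f(2) + f(3.2) + f(4.4) + f(5.6) + f(6.8)].
Sum ≈ -0.285.

-0.285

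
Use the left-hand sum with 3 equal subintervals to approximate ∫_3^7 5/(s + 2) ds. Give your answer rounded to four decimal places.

3.2555

Δs = (7 − 3)/3 = 4/3.
Left endpoints: 3, 13/3, 17/3.
f(3) = 1, f(13/3) = 15/19, f(17/3) = 15/23.
Sum = Δs · [f(3) + f(13/3) + f(17/3)].
Sum ≈ 3.2555.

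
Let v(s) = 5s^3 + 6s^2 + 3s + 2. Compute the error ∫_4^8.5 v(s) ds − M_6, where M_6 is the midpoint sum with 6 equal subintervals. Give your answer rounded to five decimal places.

Exact integral: ∫_4^8.5 v(s) ds = 7398.703125.
M_6 ≈ 7377.6621094.
Error ≈ 7398.703125 − 7377.6621094 ≈ 21.04102.

21.04102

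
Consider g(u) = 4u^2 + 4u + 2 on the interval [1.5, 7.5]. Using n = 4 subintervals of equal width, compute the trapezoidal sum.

Δu = (7.5 − 1.5)/4 = 1.5.
g(1.5) = 17, g(3) = 50, g(4.5) = 101, g(6) = 170, g(7.5) = 257.
T_4 = (Δu/2)·[g(u_0) + 2g(u_1) + 2g(u_2) + 2g(u_3) + g(u_4)].
Sum = 687.

687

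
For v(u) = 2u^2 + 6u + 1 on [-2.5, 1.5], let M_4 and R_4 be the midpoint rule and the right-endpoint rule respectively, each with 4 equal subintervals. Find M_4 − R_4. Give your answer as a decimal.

-10

M_4 = 4.
R_4 = 14.
M_4 − R_4 = -10.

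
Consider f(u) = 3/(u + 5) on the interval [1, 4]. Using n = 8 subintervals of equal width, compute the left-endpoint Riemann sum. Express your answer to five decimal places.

Δu = (4 − 1)/8 = 0.375.
Left endpoints: 1, 1.375, 1.75, 2.125, 2.5, 2.875, 3.25, 3.625.
f(1) = 0.5, f(1.375) = 8/17, f(1.75) = 4/9, f(2.125) = 8/19, f(2.5) = 0.4, f(2.875) = 8/21, f(3.25) = 4/11, f(3.625) = 8/23.
Sum = Δu · [f(1) + f(1.375) + f(1.75) + ...].
Sum ≈ 1.24819.

1.24819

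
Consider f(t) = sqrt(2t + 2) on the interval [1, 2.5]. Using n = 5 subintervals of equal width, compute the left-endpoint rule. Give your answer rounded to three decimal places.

Δt = (2.5 − 1)/5 = 0.3.
Left endpoints: 1, 1.3, 1.6, 1.9, 2.2.
f(1) ≈ 2.000, f(1.3) ≈ 2.145, f(1.6) ≈ 2.280, f(1.9) ≈ 2.408, f(2.2) ≈ 2.530.
Sum = Δt · [f(1) + f(1.3) + f(1.6) + f(1.9) + f(2.2)].
Sum ≈ 3.409.

3.409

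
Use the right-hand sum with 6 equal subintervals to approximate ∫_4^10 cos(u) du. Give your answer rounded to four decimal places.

Δu = (10 − 4)/6 = 1.
Right endpoints: 5, 6, 7, 8, 9, 10.
f(5) ≈ 0.2837, f(6) ≈ 0.9602, f(7) ≈ 0.7539, f(8) ≈ -0.1455, f(9) ≈ -0.9111, f(10) ≈ -0.8391.
Sum = Δu · [f(5) + f(6) + f(7) + ...].
Sum ≈ 0.1020.

0.1020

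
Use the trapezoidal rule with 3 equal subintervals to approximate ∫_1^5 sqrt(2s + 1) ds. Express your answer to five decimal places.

Δs = (5 − 1)/3 = 4/3.
f(1) ≈ 1.73205, f(7/3) ≈ 2.38048, f(11/3) ≈ 2.88675, f(5) ≈ 3.31662.
T_3 = (Δs/2)·[f(s_0) + 2f(s_1) + 2f(s_2) + f(s_3)].
Sum ≈ 10.38875.

10.38875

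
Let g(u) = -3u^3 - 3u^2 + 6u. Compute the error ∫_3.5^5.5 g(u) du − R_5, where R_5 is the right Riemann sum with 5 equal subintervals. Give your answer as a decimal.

Exact integral: ∫_3.5^5.5 g(u) du = -643.25.
R_5 = -728.07.
Error = -643.25 − (-728.07) = 84.82.

84.82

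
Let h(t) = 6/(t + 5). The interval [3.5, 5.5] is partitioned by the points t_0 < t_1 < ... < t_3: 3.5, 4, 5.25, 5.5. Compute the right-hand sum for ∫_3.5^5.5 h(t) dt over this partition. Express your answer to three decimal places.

1.208

Subinterval widths: 0.5, 1.25, 0.25.
Right endpoints: 4, 5.25, 5.5.
h(4) = 2/3, h(5.25) = 24/41, h(5.5) = 4/7.
Sum = Σ Δt_i · h(t_i).
Sum ≈ 1.208.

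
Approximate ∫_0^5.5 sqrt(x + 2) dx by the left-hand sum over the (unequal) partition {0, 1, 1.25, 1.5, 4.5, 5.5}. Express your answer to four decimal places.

10.4599

Subinterval widths: 1, 0.25, 0.25, 3, 1.
Left endpoints: 0, 1, 1.25, 1.5, 4.5.
f(0) ≈ 1.4142, f(1) ≈ 1.7321, f(1.25) ≈ 1.8028, f(1.5) ≈ 1.8708, f(4.5) ≈ 2.5495.
Sum = Σ Δx_i · f(x_i).
Sum ≈ 10.4599.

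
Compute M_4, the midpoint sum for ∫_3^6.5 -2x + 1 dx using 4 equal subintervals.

-29.75

Δx = (6.5 − 3)/4 = 0.875.
Midpoints: 3.4375, 4.3125, 5.1875, 6.0625.
f(3.4375) = -5.875, f(4.3125) = -7.625, f(5.1875) = -9.375, f(6.0625) = -11.125.
Sum = Δx · [f(3.4375) + f(4.3125) + f(5.1875) + f(6.0625)].
Sum = -29.75.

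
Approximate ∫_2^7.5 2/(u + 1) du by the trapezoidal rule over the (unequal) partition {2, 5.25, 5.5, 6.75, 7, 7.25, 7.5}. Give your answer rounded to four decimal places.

Subinterval widths: 3.25, 0.25, 1.25, 0.25, 0.25, 0.25.
f(2) = 2/3, f(5.25) = 0.32, f(5.5) = 4/13, f(6.75) = 8/31, f(7) = 0.25, f(7.25) = 8/33, f(7.5) = 4/17.
On each subinterval the trapezoid contributes (Δu_i/2)·[f(u_{i-1}) + f(u_i)].
Sum ≈ 2.2202.

2.2202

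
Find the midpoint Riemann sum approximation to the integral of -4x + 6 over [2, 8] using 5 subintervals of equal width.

-84

Δx = (8 − 2)/5 = 1.2.
Midpoints: 2.6, 3.8, 5, 6.2, 7.4.
f(2.6) = -4.4, f(3.8) = -9.2, f(5) = -14, f(6.2) = -18.8, f(7.4) = -23.6.
Sum = Δx · [f(2.6) + f(3.8) + f(5) + f(6.2) + f(7.4)].
Sum = -84.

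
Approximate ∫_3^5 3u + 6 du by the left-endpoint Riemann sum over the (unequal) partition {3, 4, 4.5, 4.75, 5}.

Subinterval widths: 1, 0.5, 0.25, 0.25.
Left endpoints: 3, 4, 4.5, 4.75.
f(3) = 15, f(4) = 18, f(4.5) = 19.5, f(4.75) = 20.25.
Sum = Σ Δu_i · f(u_i).
Sum = 33.9375.

33.9375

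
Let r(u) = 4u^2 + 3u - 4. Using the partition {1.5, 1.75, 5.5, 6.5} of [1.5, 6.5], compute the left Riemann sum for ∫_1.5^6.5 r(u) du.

Subinterval widths: 0.25, 3.75, 1.
Left endpoints: 1.5, 1.75, 5.5.
r(1.5) = 9.5, r(1.75) = 13.5, r(5.5) = 133.5.
Sum = Σ Δu_i · r(u_i).
Sum = 186.5.

186.5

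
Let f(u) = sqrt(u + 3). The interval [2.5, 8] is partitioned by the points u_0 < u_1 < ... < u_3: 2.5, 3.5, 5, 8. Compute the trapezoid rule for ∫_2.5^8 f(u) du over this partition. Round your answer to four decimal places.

Subinterval widths: 1, 1.5, 3.
f(2.5) ≈ 2.3452, f(3.5) ≈ 2.5495, f(5) ≈ 2.8284, f(8) ≈ 3.3166.
On each subinterval the trapezoid contributes (Δu_i/2)·[f(u_{i-1}) + f(u_i)].
Sum ≈ 15.6984.

15.6984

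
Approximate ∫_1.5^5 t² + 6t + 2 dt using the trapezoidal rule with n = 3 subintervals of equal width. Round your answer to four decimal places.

116.5856

Δt = (5 − 1.5)/3 = 7/6.
f(1.5) = 13.25, f(8/3) = 226/9, f(23/6) = 1429/36, f(5) = 57.
T_3 = (Δt/2)·[f(t_0) + 2f(t_1) + 2f(t_2) + f(t_3)].
Sum ≈ 116.5856.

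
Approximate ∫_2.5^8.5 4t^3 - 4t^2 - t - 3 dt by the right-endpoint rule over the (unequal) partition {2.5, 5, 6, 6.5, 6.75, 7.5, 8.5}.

5655.546875

Subinterval widths: 2.5, 1, 0.5, 0.25, 0.75, 1.
Right endpoints: 5, 6, 6.5, 6.75, 7.5, 8.5.
f(5) = 392, f(6) = 711, f(6.5) = 920, f(6.75) = 1038.1875, f(7.5) = 1452, f(8.5) = 2156.
Sum = Σ Δt_i · f(t_i).
Sum = 5655.546875.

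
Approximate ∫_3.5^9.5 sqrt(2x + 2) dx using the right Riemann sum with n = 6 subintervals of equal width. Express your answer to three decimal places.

Δx = (9.5 − 3.5)/6 = 1.
Right endpoints: 4.5, 5.5, 6.5, 7.5, 8.5, 9.5.
f(4.5) ≈ 3.317, f(5.5) ≈ 3.606, f(6.5) ≈ 3.873, f(7.5) ≈ 4.123, f(8.5) ≈ 4.359, f(9.5) ≈ 4.583.
Sum = Δx · [f(4.5) + f(5.5) + f(6.5) + ...].
Sum ≈ 23.860.

23.860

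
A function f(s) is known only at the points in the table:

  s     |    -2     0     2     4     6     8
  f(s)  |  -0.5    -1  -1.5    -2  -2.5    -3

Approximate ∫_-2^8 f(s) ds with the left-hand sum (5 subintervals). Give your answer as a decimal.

-15

Δs = 2.
Sum = 2·[(-0.5) + (-1) + (-1.5) + (-2) + (-2.5)] = -15.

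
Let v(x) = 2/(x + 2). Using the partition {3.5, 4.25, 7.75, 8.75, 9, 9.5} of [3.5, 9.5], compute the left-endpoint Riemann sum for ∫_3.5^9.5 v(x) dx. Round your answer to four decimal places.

Subinterval widths: 0.75, 3.5, 1, 0.25, 0.5.
Left endpoints: 3.5, 4.25, 7.75, 8.75, 9.
v(3.5) = 4/11, v(4.25) = 0.32, v(7.75) = 8/39, v(8.75) = 8/43, v(9) = 2/11.
Sum = Σ Δx_i · v(x_i).
Sum ≈ 1.7353.

1.7353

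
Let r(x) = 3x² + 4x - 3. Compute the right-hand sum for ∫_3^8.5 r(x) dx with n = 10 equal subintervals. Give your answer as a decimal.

756.188125

Δx = (8.5 − 3)/10 = 0.55.
Right endpoints: 3.55, 4.1, 4.65, 5.2, 5.75, 6.3, 6.85, 7.4, 7.95, 8.5.
r(3.55) = 49.0075, r(4.1) = 63.83, r(4.65) = 80.4675, r(5.2) = 98.92, r(5.75) = 119.1875, r(6.3) = 141.27, r(6.85) = 165.1675, r(7.4) = 190.88, r(7.95) = 218.4075, r(8.5) = 247.75.
Sum = Δx · [r(3.55) + r(4.1) + r(4.65) + ...].
Sum = 756.188125.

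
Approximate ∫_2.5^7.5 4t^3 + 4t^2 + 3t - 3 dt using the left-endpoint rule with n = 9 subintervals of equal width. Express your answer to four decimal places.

Δt = (7.5 − 2.5)/9 = 5/9.
Left endpoints: 2.5, 55/18, 65/18, 25/6, 85/18, 95/18, 35/6, 115/18, 125/18.
f(2.5) = 92, f(55/18) = 114908/729, f(65/18) = 181048/729, f(25/6) = 9944/27, f(85/18) = 380228/729, f(95/18) = 519268/729, f(35/6) = 25504/27, f(115/18) = 891248/729, f(125/18) = 1130188/729.
Sum = Δt · [f(2.5) + f(55/18) + f(65/18) + ...].
Sum ≈ 3232.0165.

3232.0165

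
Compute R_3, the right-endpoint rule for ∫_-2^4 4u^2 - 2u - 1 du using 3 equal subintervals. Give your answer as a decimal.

130

Δu = (4 − (-2))/3 = 2.
Right endpoints: 0, 2, 4.
f(0) = -1, f(2) = 11, f(4) = 55.
Sum = Δu · [f(0) + f(2) + f(4)].
Sum = 130.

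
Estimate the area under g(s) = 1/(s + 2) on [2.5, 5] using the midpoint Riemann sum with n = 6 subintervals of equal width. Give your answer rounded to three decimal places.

Δs = (5 − 2.5)/6 = 5/12.
Midpoints: 65/24, 3.125, 85/24, 95/24, 4.375, 115/24.
g(65/24) = 24/113, g(3.125) = 8/41, g(85/24) = 24/133, g(95/24) = 24/143, g(4.375) = 8/51, g(115/24) = 24/163.
Sum = Δs · [g(65/24) + g(3.125) + g(85/24) + ...].
Sum ≈ 0.442.

0.442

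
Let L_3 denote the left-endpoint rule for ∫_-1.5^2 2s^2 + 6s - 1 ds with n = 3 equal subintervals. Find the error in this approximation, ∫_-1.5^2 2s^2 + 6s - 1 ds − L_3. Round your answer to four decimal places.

Exact integral: ∫_-1.5^2 f(s) ds ≈ 9.333333.
L_3 ≈ -3.370370.
Error ≈ 9.333333 − (-3.370370) ≈ 12.7037.

12.7037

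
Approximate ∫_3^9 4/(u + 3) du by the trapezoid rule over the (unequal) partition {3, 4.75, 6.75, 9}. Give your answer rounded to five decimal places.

2.79787

Subinterval widths: 1.75, 2, 2.25.
f(3) = 2/3, f(4.75) = 16/31, f(6.75) = 16/39, f(9) = 1/3.
On each subinterval the trapezoid contributes (Δu_i/2)·[f(u_{i-1}) + f(u_i)].
Sum ≈ 2.79787.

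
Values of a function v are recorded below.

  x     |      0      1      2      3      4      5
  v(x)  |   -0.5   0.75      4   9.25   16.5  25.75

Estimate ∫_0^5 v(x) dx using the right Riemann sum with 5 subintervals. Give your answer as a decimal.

Δx = 1.
Sum = 1·[0.75 + 4 + 9.25 + 16.5 + 25.75] = 56.25.

56.25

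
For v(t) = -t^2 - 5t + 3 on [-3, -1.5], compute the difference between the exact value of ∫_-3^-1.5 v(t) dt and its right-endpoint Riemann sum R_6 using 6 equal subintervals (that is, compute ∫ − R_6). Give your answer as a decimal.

0.109375

Exact integral: ∫_-3^-1.5 v(t) dt = 13.5.
R_6 = 13.390625.
Error = 13.5 − 13.390625 = 0.109375.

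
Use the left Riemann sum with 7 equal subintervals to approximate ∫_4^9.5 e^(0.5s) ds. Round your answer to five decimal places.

Δs = (9.5 − 4)/7 = 11/14.
Left endpoints: 4, 67/14, 39/7, 89/14, 50/7, 111/14, 61/7.
f(4) ≈ 7.38906, f(67/14) ≈ 10.94472, f(39/7) ≈ 16.21139, f(89/14) ≈ 24.01243, f(50/7) ≈ 35.56737, f(111/14) ≈ 52.68263, f(61/7) ≈ 78.03386.
Sum = Δs · [f(4) + f(67/14) + f(39/7) + ...].
Sum ≈ 176.66114.

176.66114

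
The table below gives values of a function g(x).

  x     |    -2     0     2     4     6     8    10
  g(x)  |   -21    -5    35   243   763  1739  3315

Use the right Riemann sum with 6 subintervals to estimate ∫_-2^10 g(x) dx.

12180

Δx = 2.
Sum = 2·[(-5) + 35 + 243 + 763 + 1739 + 3315] = 12180.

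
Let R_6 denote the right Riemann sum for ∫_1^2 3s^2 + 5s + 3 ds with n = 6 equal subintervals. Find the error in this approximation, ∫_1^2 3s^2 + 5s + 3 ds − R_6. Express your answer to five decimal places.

Exact integral: ∫_1^2 f(s) ds = 17.5.
R_6 ≈ 18.6805556.
Error ≈ 17.5 − 18.6805556 ≈ -1.18056.

-1.18056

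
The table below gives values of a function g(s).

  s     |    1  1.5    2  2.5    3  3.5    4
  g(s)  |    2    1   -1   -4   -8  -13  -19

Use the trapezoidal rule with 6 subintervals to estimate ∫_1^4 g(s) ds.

-16.75

Δs = 0.5.
T_6 = (0.5/2)·[2 + 2·1 + 2·(-1) + 2·(-4) + 2·(-8) + 2·(-13) + (-19)] = -16.75.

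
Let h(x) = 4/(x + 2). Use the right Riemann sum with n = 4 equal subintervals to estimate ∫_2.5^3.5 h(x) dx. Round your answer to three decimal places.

0.783

Δx = (3.5 − 2.5)/4 = 0.25.
Right endpoints: 2.75, 3, 3.25, 3.5.
h(2.75) = 16/19, h(3) = 0.8, h(3.25) = 16/21, h(3.5) = 8/11.
Sum = Δx · [h(2.75) + h(3) + h(3.25) + h(3.5)].
Sum ≈ 0.783.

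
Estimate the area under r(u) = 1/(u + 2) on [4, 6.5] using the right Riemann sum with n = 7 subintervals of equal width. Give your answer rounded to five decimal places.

Δu = (6.5 − 4)/7 = 5/14.
Right endpoints: 61/14, 33/7, 71/14, 38/7, 81/14, 43/7, 6.5.
r(61/14) = 14/89, r(33/7) = 7/47, r(71/14) = 14/99, r(38/7) = 7/52, r(81/14) = 14/109, r(43/7) = 7/57, r(6.5) = 2/17.
Sum = Δu · [r(61/14) + r(33/7) + r(71/14) + ...].
Sum ≈ 0.33970.

0.33970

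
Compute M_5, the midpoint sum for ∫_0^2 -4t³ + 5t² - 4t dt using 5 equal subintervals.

Δt = (2 − 0)/5 = 0.4.
Midpoints: 0.2, 0.6, 1, 1.4, 1.8.
f(0.2) = -0.632, f(0.6) = -1.464, f(1) = -3, f(1.4) = -6.776, f(1.8) = -14.328.
Sum = Δt · [f(0.2) + f(0.6) + f(1) + f(1.4) + f(1.8)].
Sum = -10.48.

-10.48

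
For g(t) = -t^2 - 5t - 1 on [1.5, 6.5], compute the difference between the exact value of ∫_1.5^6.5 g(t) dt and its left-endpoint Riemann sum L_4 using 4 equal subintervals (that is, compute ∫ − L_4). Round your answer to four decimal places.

-39.3229

Exact integral: ∫_1.5^6.5 g(t) dt ≈ -195.416667.
L_4 = -156.09375.
Error ≈ -195.416667 − (-156.09375) ≈ -39.3229.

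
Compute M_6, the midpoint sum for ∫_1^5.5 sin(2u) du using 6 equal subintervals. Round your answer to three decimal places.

-0.231

Δu = (5.5 − 1)/6 = 0.75.
Midpoints: 1.375, 2.125, 2.875, 3.625, 4.375, 5.125.
f(1.375) ≈ 0.382, f(2.125) ≈ -0.895, f(2.875) ≈ -0.508, f(3.625) ≈ 0.823, f(4.375) ≈ 0.625, f(5.125) ≈ -0.735.
Sum = Δu · [f(1.375) + f(2.125) + f(2.875) + ...].
Sum ≈ -0.231.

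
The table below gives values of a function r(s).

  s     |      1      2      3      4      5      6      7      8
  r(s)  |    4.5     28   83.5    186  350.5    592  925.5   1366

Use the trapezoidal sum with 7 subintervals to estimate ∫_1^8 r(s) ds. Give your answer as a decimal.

2850.75

Δs = 1.
T_7 = (1/2)·[4.5 + 2·28 + 2·83.5 + 2·186 + 2·350.5 + 2·592 + 2·925.5 + 1366] = 2850.75.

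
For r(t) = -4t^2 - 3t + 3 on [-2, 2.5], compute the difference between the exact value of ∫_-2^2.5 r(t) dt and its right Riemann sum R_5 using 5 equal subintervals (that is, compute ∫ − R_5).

12.555

Exact integral: ∫_-2^2.5 r(t) dt = -21.375.
R_5 = -33.93.
Error = -21.375 − (-33.93) = 12.555.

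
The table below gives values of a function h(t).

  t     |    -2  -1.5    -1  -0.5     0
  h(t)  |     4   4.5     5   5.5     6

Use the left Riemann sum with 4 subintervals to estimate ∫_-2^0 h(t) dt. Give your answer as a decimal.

Δt = 0.5.
Sum = 0.5·[4 + 4.5 + 5 + 5.5] = 9.5.

9.5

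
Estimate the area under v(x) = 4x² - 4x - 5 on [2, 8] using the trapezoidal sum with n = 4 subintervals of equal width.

Δx = (8 − 2)/4 = 1.5.
v(2) = 3, v(3.5) = 30, v(5) = 75, v(6.5) = 138, v(8) = 219.
T_4 = (Δx/2)·[v(x_0) + 2v(x_1) + 2v(x_2) + 2v(x_3) + v(x_4)].
Sum = 531.

531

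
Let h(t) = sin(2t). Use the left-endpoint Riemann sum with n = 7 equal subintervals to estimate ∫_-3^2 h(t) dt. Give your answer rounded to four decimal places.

1.0348

Δt = (2 − (-3))/7 = 5/7.
Left endpoints: -3, -16/7, -11/7, -6/7, -1/7, 4/7, 9/7.
h(-3) ≈ 0.2794, h(-16/7) ≈ 0.9901, h(-11/7) ≈ 0.0013, h(-6/7) ≈ -0.9897, h(-1/7) ≈ -0.2818, h(4/7) ≈ 0.9098, h(9/7) ≈ 0.5398.
Sum = Δt · [h(-3) + h(-16/7) + h(-11/7) + ...].
Sum ≈ 1.0348.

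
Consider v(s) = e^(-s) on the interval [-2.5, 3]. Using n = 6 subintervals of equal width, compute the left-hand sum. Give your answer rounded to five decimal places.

18.53144

Δs = (3 − (-2.5))/6 = 11/12.
Left endpoints: -2.5, -19/12, -2/3, 0.25, 7/6, 25/12.
v(-2.5) ≈ 12.18249, v(-19/12) ≈ 4.87117, v(-2/3) ≈ 1.94773, v(0.25) ≈ 0.77880, v(7/6) ≈ 0.31140, v(25/12) ≈ 0.12451.
Sum = Δs · [v(-2.5) + v(-19/12) + v(-2/3) + ...].
Sum ≈ 18.53144.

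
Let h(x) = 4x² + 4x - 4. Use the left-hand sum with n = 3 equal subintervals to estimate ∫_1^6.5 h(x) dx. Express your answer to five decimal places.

266.24074

Δx = (6.5 − 1)/3 = 11/6.
Left endpoints: 1, 17/6, 14/3.
h(1) = 4, h(17/6) = 355/9, h(14/3) = 916/9.
Sum = Δx · [h(1) + h(17/6) + h(14/3)].
Sum ≈ 266.24074.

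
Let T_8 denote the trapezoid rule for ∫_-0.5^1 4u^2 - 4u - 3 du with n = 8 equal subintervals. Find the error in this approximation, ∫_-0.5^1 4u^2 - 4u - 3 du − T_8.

-0.03515625

Exact integral: ∫_-0.5^1 f(u) du = -4.5.
T_8 = -4.46484375.
Error = -4.5 − (-4.46484375) = -0.03515625.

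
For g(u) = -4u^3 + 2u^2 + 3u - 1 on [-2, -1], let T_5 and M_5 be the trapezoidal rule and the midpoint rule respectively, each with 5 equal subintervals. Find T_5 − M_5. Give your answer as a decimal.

T_5 = 14.3.
M_5 = 14.1.
T_5 − M_5 = 0.2.

0.2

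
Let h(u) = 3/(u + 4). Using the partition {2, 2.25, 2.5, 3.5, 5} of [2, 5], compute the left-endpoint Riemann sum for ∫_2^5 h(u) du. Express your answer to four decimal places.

Subinterval widths: 0.25, 0.25, 1, 1.5.
Left endpoints: 2, 2.25, 2.5, 3.5.
h(2) = 0.5, h(2.25) = 0.48, h(2.5) = 6/13, h(3.5) = 0.4.
Sum = Σ Δu_i · h(u_i).
Sum ≈ 1.3065.

1.3065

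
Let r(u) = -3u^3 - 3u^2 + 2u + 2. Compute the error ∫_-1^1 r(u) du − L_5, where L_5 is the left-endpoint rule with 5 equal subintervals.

-0.24

Exact integral: ∫_-1^1 r(u) du = 2.
L_5 = 2.24.
Error = 2 − 2.24 = -0.24.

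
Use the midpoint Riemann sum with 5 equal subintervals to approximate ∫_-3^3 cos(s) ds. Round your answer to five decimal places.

Δs = (3 − (-3))/5 = 1.2.
Midpoints: -2.4, -1.2, 0, 1.2, 2.4.
f(-2.4) ≈ -0.73739, f(-1.2) ≈ 0.36236, f(0) ≈ 1.00000, f(1.2) ≈ 0.36236, f(2.4) ≈ -0.73739.
Sum = Δs · [f(-2.4) + f(-1.2) + f(0) + f(1.2) + f(2.4)].
Sum ≈ 0.29991.

0.29991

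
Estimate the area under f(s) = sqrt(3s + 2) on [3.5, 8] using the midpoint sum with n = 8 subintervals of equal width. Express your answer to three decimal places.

Δs = (8 − 3.5)/8 = 0.5625.
Midpoints: 3.78125, 4.34375, 4.90625, 5.46875, 6.03125, 6.59375, 7.15625, 7.71875.
f(3.78125) ≈ 3.653, f(4.34375) ≈ 3.877, f(4.90625) ≈ 4.089, f(5.46875) ≈ 4.290, f(6.03125) ≈ 4.483, f(6.59375) ≈ 4.667, f(7.15625) ≈ 4.844, f(7.71875) ≈ 5.016.
Sum = Δs · [f(3.78125) + f(4.34375) + f(4.90625) + ...].
Sum ≈ 19.642.

19.642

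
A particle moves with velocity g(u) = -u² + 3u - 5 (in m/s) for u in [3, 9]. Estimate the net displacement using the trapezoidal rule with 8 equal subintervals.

Δu = (9 − 3)/8 = 0.75.
g(3) = -5, g(3.75) = -7.8125, g(4.5) = -11.75, g(5.25) = -16.8125, g(6) = -23, g(6.75) = -30.3125, g(7.5) = -38.75, g(8.25) = -48.3125, g(9) = -59.
T_8 = (Δu/2)·[g(u_0) + 2g(u_1) + ... + 2g(u_{7}) + g(u_8)].
Sum = -156.5625.

-156.5625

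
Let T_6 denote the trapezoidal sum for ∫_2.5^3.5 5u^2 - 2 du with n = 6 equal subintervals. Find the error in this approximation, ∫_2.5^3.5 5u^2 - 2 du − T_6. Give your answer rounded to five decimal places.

-0.02315

Exact integral: ∫_2.5^3.5 f(u) du ≈ 43.4166667.
T_6 ≈ 43.4398148.
Error ≈ 43.4166667 − 43.4398148 ≈ -0.02315.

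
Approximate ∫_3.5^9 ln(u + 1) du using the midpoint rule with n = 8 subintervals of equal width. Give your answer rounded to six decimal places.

10.759904

Δu = (9 − 3.5)/8 = 0.6875.
Midpoints: 3.84375, 4.53125, 5.21875, 5.90625, 6.59375, 7.28125, 7.96875, 8.65625.
f(3.84375) ≈ 1.577689, f(4.53125) ≈ 1.710414, f(5.21875) ≈ 1.827569, f(5.90625) ≈ 1.932427, f(6.59375) ≈ 2.027326, f(7.28125) ≈ 2.113994, f(7.96875) ≈ 2.193746, f(8.65625) ≈ 2.267605.
Sum = Δu · [f(3.84375) + f(4.53125) + f(5.21875) + ...].
Sum ≈ 10.759904.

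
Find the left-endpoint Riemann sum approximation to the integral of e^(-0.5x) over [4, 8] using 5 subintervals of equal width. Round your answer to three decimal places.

Δx = (8 − 4)/5 = 0.8.
Left endpoints: 4, 4.8, 5.6, 6.4, 7.2.
f(4) ≈ 0.135, f(4.8) ≈ 0.091, f(5.6) ≈ 0.061, f(6.4) ≈ 0.041, f(7.2) ≈ 0.027.
Sum = Δx · [f(4) + f(4.8) + f(5.6) + f(6.4) + f(7.2)].
Sum ≈ 0.284.

0.284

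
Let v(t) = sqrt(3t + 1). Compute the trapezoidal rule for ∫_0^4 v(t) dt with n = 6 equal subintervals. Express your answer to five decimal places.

10.15551

Δt = (4 − 0)/6 = 2/3.
v(0) ≈ 1.00000, v(2/3) ≈ 1.73205, v(4/3) ≈ 2.23607, v(2) ≈ 2.64575, v(8/3) ≈ 3.00000, v(10/3) ≈ 3.31662, v(4) ≈ 3.60555.
T_6 = (Δt/2)·[v(t_0) + 2v(t_1) + ... + 2v(t_{5}) + v(t_6)].
Sum ≈ 10.15551.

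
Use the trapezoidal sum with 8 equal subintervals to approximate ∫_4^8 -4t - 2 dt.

Δt = (8 − 4)/8 = 0.5.
f(4) = -18, f(4.5) = -20, f(5) = -22, f(5.5) = -24, f(6) = -26, f(6.5) = -28, f(7) = -30, f(7.5) = -32, f(8) = -34.
T_8 = (Δt/2)·[f(t_0) + 2f(t_1) + ... + 2f(t_{7}) + f(t_8)].
Sum = -104.

-104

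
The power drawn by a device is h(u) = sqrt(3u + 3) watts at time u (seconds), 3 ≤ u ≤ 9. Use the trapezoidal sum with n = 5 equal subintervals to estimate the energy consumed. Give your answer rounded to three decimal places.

27.258

Δu = (9 − 3)/5 = 1.2.
h(3) ≈ 3.464, h(4.2) ≈ 3.950, h(5.4) ≈ 4.382, h(6.6) ≈ 4.775, h(7.8) ≈ 5.138, h(9) ≈ 5.477.
T_5 = (Δu/2)·[h(u_0) + 2h(u_1) + ... + 2h(u_{4}) + h(u_5)].
Sum ≈ 27.258.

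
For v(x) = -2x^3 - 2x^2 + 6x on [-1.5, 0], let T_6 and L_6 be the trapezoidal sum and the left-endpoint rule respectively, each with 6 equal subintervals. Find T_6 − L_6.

0.84375

T_6 = -6.4296875.
L_6 = -7.2734375.
T_6 − L_6 = 0.84375.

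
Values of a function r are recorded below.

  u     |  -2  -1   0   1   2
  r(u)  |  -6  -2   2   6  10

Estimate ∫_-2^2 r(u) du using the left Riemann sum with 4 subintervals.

Δu = 1.
Sum = 1·[(-6) + (-2) + 2 + 6] = 0.

0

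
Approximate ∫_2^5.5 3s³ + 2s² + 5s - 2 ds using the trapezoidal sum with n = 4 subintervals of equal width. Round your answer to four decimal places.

Δs = (5.5 − 2)/4 = 0.875.
f(2) = 40, f(2.875) = 51301/512, f(3.75) = 203.078125, f(4.625) = 184679/512, f(5.5) = 585.125.
T_4 = (Δs/2)·[f(s_0) + 2f(s_1) + 2f(s_2) + 2f(s_3) + f(s_4)].
Sum ≈ 854.4717.

854.4717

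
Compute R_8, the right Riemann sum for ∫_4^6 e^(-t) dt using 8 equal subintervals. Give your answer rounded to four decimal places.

Δt = (6 − 4)/8 = 0.25.
Right endpoints: 4.25, 4.5, 4.75, 5, 5.25, 5.5, 5.75, 6.
f(4.25) ≈ 0.0143, f(4.5) ≈ 0.0111, f(4.75) ≈ 0.0087, f(5) ≈ 0.0067, f(5.25) ≈ 0.0052, f(5.5) ≈ 0.0041, f(5.75) ≈ 0.0032, f(6) ≈ 0.0025.
Sum = Δt · [f(4.25) + f(4.5) + f(4.75) + ...].
Sum ≈ 0.0139.

0.0139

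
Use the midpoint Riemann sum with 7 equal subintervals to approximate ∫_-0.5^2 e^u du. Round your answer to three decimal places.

6.747

Δu = (2 − (-0.5))/7 = 5/14.
Midpoints: -9/28, 1/28, 11/28, 0.75, 31/28, 41/28, 51/28.
f(-9/28) ≈ 0.725, f(1/28) ≈ 1.036, f(11/28) ≈ 1.481, f(0.75) ≈ 2.117, f(31/28) ≈ 3.026, f(41/28) ≈ 4.324, f(51/28) ≈ 6.181.
Sum = Δu · [f(-9/28) + f(1/28) + f(11/28) + ...].
Sum ≈ 6.747.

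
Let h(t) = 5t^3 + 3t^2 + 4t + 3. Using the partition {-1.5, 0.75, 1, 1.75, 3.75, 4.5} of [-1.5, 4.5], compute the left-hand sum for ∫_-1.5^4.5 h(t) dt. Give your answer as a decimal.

Subinterval widths: 2.25, 0.25, 0.75, 2, 0.75.
Left endpoints: -1.5, 0.75, 1, 1.75, 3.75.
h(-1.5) = -13.125, h(0.75) = 9.796875, h(1) = 15, h(1.75) = 45.984375, h(3.75) = 323.859375.
Sum = Σ Δt_i · h(t_i).
Sum = 319.03125.

319.03125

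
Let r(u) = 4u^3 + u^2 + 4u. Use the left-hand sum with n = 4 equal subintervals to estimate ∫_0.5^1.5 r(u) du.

Δu = (1.5 − 0.5)/4 = 0.25.
Left endpoints: 0.5, 0.75, 1, 1.25.
r(0.5) = 2.75, r(0.75) = 5.25, r(1) = 9, r(1.25) = 14.375.
Sum = Δu · [r(0.5) + r(0.75) + r(1) + r(1.25)].
Sum = 7.84375.

7.84375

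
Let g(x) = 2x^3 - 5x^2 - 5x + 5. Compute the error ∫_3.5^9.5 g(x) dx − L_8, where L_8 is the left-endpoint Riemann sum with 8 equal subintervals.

434.25

Exact integral: ∫_3.5^9.5 g(x) dx = 2475.
L_8 = 2040.75.
Error = 2475 − 2040.75 = 434.25.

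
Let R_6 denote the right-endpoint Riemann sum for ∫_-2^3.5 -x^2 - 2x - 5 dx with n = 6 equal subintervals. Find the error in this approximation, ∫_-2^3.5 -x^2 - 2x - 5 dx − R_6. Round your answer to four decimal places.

9.5932

Exact integral: ∫_-2^3.5 f(x) dx ≈ -52.708333.
R_6 ≈ -62.301505.
Error ≈ -52.708333 − (-62.301505) ≈ 9.5932.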